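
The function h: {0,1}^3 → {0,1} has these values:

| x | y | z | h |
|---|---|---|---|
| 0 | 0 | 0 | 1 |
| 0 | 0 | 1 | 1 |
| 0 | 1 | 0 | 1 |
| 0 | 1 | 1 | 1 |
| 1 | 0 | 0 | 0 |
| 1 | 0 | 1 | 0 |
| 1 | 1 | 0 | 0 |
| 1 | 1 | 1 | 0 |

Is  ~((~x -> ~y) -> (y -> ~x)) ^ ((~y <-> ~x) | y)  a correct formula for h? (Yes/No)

Yes

Test each input against both h and the formula:
  x=0, y=0, z=0: formula gives 1, h = 1 ✓
  x=0, y=0, z=1: formula gives 1, h = 1 ✓
  x=0, y=1, z=0: formula gives 1, h = 1 ✓
  x=0, y=1, z=1: formula gives 1, h = 1 ✓
  x=1, y=0, z=0: formula gives 0, h = 0 ✓
  …and likewise for the remaining 3 rows.
All 8 rows match — the expression computes h exactly.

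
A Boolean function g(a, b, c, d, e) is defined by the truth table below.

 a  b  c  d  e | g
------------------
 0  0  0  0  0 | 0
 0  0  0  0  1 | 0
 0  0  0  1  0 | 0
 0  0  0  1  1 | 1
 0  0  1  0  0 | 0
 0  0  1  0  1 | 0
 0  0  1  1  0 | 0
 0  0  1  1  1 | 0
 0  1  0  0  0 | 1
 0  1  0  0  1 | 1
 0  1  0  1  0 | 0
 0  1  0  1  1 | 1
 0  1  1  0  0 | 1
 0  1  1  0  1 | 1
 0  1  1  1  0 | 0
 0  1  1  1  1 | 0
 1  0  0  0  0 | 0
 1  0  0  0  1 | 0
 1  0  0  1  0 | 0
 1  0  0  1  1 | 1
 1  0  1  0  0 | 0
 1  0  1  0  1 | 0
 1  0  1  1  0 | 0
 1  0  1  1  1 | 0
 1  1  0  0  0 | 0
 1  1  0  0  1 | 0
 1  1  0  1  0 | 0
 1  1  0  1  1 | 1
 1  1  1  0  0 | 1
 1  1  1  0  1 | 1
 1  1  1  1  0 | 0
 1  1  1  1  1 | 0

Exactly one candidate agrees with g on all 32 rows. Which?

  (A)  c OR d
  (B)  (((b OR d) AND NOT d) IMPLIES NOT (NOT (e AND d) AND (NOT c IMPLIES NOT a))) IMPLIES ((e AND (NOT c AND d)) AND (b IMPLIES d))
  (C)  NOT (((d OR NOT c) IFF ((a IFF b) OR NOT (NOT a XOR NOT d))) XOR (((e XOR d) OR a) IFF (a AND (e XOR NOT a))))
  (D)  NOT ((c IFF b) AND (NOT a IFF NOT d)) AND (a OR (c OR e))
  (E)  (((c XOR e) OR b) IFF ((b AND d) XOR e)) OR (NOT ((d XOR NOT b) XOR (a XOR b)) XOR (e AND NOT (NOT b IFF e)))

(A): at (0,0,0,1,0) it gives 1, but g = 0 — eliminated.
(C): at (0,0,0,0,0) it gives 1, but g = 0 — eliminated.
(D): at (0,0,1,0,0) it gives 1, but g = 0 — eliminated.
(E): at (0,0,0,0,0) it gives 1, but g = 0 — eliminated.
That leaves (B). Evaluating it on every row reproduces the table of g exactly.

B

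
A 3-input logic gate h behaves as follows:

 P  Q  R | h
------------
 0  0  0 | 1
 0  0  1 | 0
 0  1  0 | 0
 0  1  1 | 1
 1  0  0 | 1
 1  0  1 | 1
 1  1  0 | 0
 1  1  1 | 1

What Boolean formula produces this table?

h(P, Q, R) = ((((P' · Q') · R) + ((P' · Q) · R')) + ((P · Q) · R'))'

h is 0 on only 3 rows — (0,0,1), (0,1,0), (1,1,0). Writing each as a minterm (¬P·¬Q·R, ¬P·Q·¬R, P·Q·¬R) and OR-ing them characterizes exactly where h=0, so h is the negation of that disjunction.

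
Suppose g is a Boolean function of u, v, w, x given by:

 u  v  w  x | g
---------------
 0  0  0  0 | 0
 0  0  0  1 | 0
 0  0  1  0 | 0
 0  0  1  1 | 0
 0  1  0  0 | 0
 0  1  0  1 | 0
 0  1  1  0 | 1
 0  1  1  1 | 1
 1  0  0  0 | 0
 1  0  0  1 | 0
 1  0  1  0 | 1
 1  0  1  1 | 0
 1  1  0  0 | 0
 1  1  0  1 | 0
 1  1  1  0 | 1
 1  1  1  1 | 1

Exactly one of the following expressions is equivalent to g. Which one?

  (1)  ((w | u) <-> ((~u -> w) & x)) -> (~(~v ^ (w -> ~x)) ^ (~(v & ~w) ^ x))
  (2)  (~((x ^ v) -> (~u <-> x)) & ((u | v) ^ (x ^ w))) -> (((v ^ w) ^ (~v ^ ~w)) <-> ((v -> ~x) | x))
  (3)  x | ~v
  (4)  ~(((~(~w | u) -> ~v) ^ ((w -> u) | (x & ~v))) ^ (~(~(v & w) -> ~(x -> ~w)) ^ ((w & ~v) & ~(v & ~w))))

(1) fails at (0,0,0,1): the formula yields 1, g is 0.
(2) fails at (0,0,0,0): the formula yields 1, g is 0.
(3) fails at (0,0,0,0): the formula yields 1, g is 0.
(4) is the remaining candidate, and it agrees with g on all 16 inputs.

4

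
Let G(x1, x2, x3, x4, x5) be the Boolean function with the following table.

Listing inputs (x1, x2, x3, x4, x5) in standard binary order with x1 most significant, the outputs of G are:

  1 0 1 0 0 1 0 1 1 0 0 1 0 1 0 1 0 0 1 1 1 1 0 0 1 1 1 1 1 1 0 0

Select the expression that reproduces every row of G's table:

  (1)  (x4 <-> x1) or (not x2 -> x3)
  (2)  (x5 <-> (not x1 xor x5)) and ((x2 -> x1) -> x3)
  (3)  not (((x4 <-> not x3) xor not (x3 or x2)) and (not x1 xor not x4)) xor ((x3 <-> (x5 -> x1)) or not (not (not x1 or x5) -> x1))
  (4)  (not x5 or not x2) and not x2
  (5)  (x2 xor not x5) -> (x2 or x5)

3

(1): at (0,0,0,0,1) it gives 1, but G = 0 — eliminated.
(2): at (0,0,0,0,0) it gives 0, but G = 1 — eliminated.
(4): at (0,0,0,0,1) it gives 1, but G = 0 — eliminated.
(5): at (0,0,0,0,0) it gives 0, but G = 1 — eliminated.
That leaves (3). Evaluating it on every row reproduces the table of G exactly.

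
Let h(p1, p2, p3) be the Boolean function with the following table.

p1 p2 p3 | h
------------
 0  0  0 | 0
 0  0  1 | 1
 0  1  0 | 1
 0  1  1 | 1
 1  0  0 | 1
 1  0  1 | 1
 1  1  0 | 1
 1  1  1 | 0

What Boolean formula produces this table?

The 0-rows are (0,0,0), (1,1,1). Take each as a conjunction (¬p1·¬p2·¬p3, p1·p2·p3), form their disjunction, and complement — that gives a formula that is 1 everywhere h is.

h(p1, p2, p3) = NOT (((NOT p1 AND NOT p2) AND NOT p3) OR ((p1 AND p2) AND p3))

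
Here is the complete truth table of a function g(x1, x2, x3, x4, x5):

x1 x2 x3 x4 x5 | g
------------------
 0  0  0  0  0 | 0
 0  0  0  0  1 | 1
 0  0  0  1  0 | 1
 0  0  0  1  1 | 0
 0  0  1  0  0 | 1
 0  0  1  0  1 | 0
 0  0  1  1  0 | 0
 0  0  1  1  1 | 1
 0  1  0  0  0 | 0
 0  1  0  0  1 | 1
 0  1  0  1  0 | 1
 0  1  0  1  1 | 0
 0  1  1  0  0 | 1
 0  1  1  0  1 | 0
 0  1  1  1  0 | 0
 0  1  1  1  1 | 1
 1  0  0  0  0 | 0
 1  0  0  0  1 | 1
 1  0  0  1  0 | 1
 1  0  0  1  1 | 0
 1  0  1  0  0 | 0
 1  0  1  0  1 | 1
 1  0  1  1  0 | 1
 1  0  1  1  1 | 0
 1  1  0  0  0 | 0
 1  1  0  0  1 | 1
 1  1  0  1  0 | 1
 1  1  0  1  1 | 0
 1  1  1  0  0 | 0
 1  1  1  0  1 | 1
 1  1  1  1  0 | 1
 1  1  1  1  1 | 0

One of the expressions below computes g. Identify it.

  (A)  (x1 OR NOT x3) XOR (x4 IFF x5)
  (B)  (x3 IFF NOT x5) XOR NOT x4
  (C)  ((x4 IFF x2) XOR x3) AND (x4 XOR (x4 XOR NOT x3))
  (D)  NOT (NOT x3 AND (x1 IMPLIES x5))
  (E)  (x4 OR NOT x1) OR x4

(B): at (0,0,0,0,0) it gives 1, but g = 0 — eliminated.
(C): at (0,0,0,0,0) it gives 1, but g = 0 — eliminated.
(D): at (0,0,0,0,1) it gives 0, but g = 1 — eliminated.
(E): at (0,0,0,0,0) it gives 1, but g = 0 — eliminated.
Only (A) survives; checking it on all 32 rows confirms it matches g.

A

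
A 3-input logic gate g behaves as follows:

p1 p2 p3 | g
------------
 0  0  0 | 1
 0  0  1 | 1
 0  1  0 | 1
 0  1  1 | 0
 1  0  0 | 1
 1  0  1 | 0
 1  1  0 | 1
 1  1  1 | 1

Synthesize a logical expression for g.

g(p1, p2, p3) = NOT (((NOT p1 AND p2) AND p3) OR ((p1 AND NOT p2) AND p3))

g is 0 on only 2 rows — (0,1,1), (1,0,1). Writing each as a minterm (¬p1·p2·p3, p1·¬p2·p3) and OR-ing them characterizes exactly where g=0, so g is the negation of that disjunction.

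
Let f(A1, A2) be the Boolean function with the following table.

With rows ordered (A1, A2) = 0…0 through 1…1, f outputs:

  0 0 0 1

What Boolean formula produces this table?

f(A1, A2) = A1 AND A2

The output is 1 only when every input is 1 — the AND of all inputs.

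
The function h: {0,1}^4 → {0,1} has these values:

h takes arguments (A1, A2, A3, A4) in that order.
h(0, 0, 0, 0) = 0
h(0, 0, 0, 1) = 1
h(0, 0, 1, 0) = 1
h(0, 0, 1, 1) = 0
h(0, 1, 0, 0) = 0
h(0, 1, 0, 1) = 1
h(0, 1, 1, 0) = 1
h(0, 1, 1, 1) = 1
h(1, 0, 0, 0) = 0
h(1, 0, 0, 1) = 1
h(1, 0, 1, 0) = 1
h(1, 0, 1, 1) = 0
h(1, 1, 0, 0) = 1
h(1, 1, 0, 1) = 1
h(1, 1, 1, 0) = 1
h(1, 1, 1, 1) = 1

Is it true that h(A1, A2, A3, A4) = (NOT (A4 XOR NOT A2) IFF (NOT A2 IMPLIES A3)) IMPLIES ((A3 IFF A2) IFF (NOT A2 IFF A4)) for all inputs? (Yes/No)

No

Check the formula against h row by row:
  A1=0, A2=0, A3=0, A4=0: formula gives 0, h = 0 ✓
  A1=0, A2=0, A3=0, A4=1: formula gives 1, h = 1 ✓
  A1=0, A2=0, A3=1, A4=0: formula gives 1, h = 1 ✓
  A1=0, A2=0, A3=1, A4=1: formula gives 0, h = 0 ✓
  …
  A1=1, A2=1, A3=0, A4=0: formula gives 0, but h = 1 ✗
Since they disagree at (1,1,0,0), the expression is not a correct formula for h.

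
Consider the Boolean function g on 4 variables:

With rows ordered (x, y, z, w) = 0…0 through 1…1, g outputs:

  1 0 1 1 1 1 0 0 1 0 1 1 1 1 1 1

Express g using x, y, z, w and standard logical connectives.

g(x, y, z, w) = not ((((((not x and not y) and not z) and w) or (((not x and y) and z) and not w)) or (((not x and y) and z) and w)) or (((x and not y) and not z) and w))

g is 0 on only 4 rows — (0,0,0,1), (0,1,1,0), (0,1,1,1), (1,0,0,1). Writing each as a minterm (¬x·¬y·¬z·w, ¬x·y·z·¬w, ¬x·y·z·w, x·¬y·¬z·w) and OR-ing them characterizes exactly where g=0, so g is the negation of that disjunction.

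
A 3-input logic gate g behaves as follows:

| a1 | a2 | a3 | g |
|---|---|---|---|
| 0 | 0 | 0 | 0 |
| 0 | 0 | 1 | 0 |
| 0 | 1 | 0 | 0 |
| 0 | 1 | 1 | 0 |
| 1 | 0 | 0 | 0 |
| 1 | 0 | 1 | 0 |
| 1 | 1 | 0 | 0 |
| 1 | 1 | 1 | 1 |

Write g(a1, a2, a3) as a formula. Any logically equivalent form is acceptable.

g(a1, a2, a3) = (a1 · a2) · a3

The output is 1 only when every input is 1 — the AND of all inputs.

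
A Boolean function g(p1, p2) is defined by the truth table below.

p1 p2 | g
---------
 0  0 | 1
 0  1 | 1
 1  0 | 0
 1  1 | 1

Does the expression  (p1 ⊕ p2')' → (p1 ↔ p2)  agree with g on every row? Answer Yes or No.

No

Check the formula against g row by row:
  p1=0, p2=0: formula gives 1, g = 1 ✓
  p1=0, p2=1: formula gives 0, but g = 1 ✗
A single disagreement suffices: at (0,1) they differ, so the formula does not compute g.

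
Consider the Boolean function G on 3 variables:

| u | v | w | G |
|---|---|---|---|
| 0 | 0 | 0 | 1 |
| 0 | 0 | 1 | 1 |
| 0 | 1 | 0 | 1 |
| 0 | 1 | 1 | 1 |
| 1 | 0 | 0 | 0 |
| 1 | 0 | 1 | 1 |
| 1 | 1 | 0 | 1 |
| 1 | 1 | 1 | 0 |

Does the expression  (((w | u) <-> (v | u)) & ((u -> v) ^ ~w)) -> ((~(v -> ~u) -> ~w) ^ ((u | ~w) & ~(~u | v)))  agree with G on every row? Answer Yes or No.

Yes

Evaluate (((w | u) <-> (v | u)) & ((u -> v) ^ ~w)) -> ((~(v -> ~u) -> ~w) ^ ((u | ~w) & ~(~u | v))) on each row and compare to G:
  u=0, v=0, w=0: formula gives 1, G = 1 ✓
  u=0, v=0, w=1: formula gives 1, G = 1 ✓
  u=0, v=1, w=0: formula gives 1, G = 1 ✓
  u=0, v=1, w=1: formula gives 1, G = 1 ✓
  u=1, v=0, w=0: formula gives 0, G = 0 ✓
  …and likewise for the remaining 3 rows.
Every row agrees, so the formula is equivalent.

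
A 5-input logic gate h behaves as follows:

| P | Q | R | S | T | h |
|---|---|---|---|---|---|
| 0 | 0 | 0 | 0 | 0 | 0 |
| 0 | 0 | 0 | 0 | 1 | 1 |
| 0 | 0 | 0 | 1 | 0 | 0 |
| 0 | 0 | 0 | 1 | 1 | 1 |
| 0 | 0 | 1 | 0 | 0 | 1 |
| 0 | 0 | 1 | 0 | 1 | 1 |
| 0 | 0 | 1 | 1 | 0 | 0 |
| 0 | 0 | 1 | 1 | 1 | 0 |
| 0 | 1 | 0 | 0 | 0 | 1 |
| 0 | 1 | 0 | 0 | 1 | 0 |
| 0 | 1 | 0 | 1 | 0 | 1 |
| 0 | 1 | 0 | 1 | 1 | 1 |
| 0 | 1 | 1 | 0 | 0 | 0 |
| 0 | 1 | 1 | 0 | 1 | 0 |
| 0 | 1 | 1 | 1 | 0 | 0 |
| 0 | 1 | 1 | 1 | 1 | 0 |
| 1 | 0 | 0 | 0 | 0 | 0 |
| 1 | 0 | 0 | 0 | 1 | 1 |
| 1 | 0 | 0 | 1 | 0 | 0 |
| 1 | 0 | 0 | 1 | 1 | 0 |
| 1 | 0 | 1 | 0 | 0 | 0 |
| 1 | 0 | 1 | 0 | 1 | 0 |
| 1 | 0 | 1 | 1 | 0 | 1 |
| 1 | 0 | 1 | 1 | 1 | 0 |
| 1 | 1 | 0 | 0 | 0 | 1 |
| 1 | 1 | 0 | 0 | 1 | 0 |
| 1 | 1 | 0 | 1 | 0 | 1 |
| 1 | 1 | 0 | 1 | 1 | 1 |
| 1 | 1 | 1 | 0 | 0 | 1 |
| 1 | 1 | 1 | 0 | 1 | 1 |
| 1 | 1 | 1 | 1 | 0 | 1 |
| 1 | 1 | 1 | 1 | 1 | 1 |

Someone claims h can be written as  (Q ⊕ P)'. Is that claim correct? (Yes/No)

Test each input against both h and the formula:
  P=0, Q=0, R=0, S=0, T=0: formula gives 1, but h = 0 ✗
Since they disagree at (0,0,0,0,0), the expression is not a correct formula for h.

No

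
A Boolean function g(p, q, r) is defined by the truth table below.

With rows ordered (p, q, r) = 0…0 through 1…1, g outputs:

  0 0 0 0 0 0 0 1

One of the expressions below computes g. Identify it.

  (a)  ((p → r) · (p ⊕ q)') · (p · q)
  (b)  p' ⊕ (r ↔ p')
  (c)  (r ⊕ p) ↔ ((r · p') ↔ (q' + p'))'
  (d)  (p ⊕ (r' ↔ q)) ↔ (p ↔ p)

a

(b): at (0,0,0) it gives 1, but g = 0 — eliminated.
(c): at (1,0,0) it gives 1, but g = 0 — eliminated.
(d): at (0,0,1) it gives 1, but g = 0 — eliminated.
(a) is the remaining candidate, and it agrees with g on all 8 inputs.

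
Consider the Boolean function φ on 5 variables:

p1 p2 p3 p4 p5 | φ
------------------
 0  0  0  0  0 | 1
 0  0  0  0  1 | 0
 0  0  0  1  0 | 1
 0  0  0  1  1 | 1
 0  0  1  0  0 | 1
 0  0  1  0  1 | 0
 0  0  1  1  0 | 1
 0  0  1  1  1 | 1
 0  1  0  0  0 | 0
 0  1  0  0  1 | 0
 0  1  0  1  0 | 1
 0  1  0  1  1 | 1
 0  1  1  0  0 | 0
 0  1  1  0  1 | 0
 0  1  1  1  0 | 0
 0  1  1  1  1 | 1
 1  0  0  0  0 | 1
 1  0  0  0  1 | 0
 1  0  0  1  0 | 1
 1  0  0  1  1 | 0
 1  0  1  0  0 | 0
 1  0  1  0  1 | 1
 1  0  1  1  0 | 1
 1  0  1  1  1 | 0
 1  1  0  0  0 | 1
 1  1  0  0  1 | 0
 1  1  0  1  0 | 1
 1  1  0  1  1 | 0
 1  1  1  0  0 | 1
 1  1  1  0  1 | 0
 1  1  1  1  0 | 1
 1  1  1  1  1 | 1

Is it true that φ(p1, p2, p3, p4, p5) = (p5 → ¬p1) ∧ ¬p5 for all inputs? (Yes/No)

Evaluate (p5 → ¬p1) ∧ ¬p5 on each row and compare to φ:
  p1=0, p2=0, p3=0, p4=0, p5=0: formula gives 1, φ = 1 ✓
  p1=0, p2=0, p3=0, p4=0, p5=1: formula gives 0, φ = 0 ✓
  p1=0, p2=0, p3=0, p4=1, p5=0: formula gives 1, φ = 1 ✓
  p1=0, p2=0, p3=0, p4=1, p5=1: formula gives 0, but φ = 1 ✗
A single disagreement suffices: at (0,0,0,1,1) they differ, so the formula does not compute φ.

No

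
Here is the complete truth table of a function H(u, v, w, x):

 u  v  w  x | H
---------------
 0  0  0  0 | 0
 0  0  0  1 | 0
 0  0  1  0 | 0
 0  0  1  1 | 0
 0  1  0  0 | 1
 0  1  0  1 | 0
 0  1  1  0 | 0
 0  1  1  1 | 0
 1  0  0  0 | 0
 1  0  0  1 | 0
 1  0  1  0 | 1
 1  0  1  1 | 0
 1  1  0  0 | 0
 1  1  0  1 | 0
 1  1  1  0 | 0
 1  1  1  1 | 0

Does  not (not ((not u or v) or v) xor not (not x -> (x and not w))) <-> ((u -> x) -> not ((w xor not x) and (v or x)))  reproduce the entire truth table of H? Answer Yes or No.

Evaluate not (not ((not u or v) or v) xor not (not x -> (x and not w))) <-> ((u -> x) -> not ((w xor not x) and (v or x))) on each row and compare to H:
  u=0, v=0, w=0, x=0: formula gives 0, H = 0 ✓
  u=0, v=0, w=0, x=1: formula gives 1, but H = 0 ✗
Since they disagree at (0,0,0,1), the expression is not a correct formula for H.

No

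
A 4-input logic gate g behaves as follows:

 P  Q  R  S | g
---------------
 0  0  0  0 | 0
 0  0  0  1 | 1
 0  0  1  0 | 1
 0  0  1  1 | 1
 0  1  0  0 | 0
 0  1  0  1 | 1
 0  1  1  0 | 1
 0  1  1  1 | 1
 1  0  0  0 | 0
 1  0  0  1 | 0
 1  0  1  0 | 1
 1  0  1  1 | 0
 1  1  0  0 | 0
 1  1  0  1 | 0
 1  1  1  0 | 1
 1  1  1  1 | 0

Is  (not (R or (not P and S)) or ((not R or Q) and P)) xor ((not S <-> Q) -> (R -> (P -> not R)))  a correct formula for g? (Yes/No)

Evaluate (not (R or (not P and S)) or ((not R or Q) and P)) xor ((not S <-> Q) -> (R -> (P -> not R))) on each row and compare to g:
  P=0, Q=0, R=0, S=0: formula gives 0, g = 0 ✓
  P=0, Q=0, R=0, S=1: formula gives 1, g = 1 ✓
  P=0, Q=0, R=1, S=0: formula gives 1, g = 1 ✓
  P=0, Q=0, R=1, S=1: formula gives 1, g = 1 ✓
  …and likewise for the remaining 12 rows.
All 16 rows match — the expression computes g exactly.

Yes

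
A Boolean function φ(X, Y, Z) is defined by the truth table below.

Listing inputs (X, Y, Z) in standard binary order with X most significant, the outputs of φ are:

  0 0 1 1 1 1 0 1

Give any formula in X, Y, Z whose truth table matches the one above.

φ(X, Y, Z) = ((((X' · Y') · Z') + ((X' · Y') · Z)) + ((X · Y) · Z'))'

There are just 3 zero rows: (0,0,0), (0,0,1), (1,1,0). Their minterms are ¬X·¬Y·¬Z, ¬X·¬Y·Z, X·Y·¬Z; the OR of those covers precisely the 0-outputs, and negating it yields φ.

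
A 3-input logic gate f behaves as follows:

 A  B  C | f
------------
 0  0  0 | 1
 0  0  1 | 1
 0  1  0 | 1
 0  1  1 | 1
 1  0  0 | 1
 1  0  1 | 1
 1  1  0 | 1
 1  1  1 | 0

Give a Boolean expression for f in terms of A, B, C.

f(A, B, C) = ~((A & B) & C)

The output is 0 only when every input is 1 — NAND of all inputs.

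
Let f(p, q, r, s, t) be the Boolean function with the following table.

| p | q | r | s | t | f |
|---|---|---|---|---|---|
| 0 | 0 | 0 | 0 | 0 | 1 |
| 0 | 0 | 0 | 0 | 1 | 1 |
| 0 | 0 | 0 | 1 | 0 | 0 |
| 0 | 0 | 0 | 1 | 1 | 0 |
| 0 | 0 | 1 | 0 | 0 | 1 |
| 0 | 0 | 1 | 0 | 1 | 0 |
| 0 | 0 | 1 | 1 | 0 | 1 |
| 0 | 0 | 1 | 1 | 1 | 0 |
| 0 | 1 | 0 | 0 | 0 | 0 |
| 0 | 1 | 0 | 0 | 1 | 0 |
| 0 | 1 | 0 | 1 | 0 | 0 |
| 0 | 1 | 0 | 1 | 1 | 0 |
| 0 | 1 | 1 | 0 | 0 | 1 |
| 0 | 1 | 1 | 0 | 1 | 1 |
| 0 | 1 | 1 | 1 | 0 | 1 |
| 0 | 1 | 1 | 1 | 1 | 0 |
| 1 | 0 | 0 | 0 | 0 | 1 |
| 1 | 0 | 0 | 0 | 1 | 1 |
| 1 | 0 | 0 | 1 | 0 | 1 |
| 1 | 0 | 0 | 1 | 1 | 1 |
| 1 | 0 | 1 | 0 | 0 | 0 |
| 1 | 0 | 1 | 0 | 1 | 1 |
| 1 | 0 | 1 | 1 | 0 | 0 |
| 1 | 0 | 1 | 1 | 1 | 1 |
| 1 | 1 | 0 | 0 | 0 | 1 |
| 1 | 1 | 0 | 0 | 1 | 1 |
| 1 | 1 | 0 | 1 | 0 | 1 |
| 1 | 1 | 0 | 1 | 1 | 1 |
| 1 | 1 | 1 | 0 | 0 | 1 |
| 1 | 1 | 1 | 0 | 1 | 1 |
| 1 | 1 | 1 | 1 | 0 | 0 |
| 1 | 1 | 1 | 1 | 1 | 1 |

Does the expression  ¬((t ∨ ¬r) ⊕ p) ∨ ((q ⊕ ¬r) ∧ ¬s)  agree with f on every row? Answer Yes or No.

Check the formula against f row by row:
  p=0, q=0, r=0, s=0, t=0: formula gives 1, f = 1 ✓
  p=0, q=0, r=0, s=0, t=1: formula gives 1, f = 1 ✓
  p=0, q=0, r=0, s=1, t=0: formula gives 0, f = 0 ✓
  p=0, q=0, r=0, s=1, t=1: formula gives 0, f = 0 ✓
  … (the remaining 28 rows also agree.)
Every row agrees, so the formula is equivalent.

Yes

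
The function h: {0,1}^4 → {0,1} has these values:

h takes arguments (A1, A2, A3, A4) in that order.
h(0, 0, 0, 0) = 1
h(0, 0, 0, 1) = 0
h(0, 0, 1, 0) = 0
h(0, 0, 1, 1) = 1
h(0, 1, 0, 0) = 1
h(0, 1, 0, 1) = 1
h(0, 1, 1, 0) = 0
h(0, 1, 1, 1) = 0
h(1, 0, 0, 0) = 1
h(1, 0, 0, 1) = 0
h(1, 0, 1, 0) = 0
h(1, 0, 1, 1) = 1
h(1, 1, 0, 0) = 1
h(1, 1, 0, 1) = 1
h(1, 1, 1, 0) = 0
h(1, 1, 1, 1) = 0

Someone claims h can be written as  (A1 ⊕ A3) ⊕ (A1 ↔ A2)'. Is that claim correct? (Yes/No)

No

Check the formula against h row by row:
  A1=0, A2=0, A3=0, A4=0: formula gives 0, but h = 1 ✗
Row (0,0,0,0) is a counterexample, so the formula is not equivalent to h.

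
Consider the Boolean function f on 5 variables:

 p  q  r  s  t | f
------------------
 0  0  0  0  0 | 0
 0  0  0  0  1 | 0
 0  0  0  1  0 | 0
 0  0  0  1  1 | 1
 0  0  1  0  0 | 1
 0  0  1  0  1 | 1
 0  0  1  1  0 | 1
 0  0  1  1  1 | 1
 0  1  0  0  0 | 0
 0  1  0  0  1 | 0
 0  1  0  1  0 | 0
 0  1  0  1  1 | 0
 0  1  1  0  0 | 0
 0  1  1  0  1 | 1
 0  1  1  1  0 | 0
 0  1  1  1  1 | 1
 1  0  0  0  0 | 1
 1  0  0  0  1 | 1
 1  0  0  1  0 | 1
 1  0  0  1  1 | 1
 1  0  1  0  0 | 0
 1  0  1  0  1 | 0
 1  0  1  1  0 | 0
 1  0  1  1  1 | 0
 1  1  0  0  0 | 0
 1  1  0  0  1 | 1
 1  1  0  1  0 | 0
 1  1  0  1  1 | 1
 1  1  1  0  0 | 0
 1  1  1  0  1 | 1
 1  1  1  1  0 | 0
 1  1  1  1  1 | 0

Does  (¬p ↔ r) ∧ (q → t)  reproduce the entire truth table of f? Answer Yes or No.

No

Evaluate (¬p ↔ r) ∧ (q → t) on each row and compare to f:
  p=0, q=0, r=0, s=0, t=0: formula gives 0, f = 0 ✓
  p=0, q=0, r=0, s=0, t=1: formula gives 0, f = 0 ✓
  p=0, q=0, r=0, s=1, t=0: formula gives 0, f = 0 ✓
  p=0, q=0, r=0, s=1, t=1: formula gives 0, but f = 1 ✗
A single disagreement suffices: at (0,0,0,1,1) they differ, so the formula does not compute f.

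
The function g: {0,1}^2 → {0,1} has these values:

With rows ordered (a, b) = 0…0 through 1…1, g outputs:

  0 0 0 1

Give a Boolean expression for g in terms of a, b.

The output is 1 only when every input is 1 — the AND of all inputs.

g(a, b) = a · b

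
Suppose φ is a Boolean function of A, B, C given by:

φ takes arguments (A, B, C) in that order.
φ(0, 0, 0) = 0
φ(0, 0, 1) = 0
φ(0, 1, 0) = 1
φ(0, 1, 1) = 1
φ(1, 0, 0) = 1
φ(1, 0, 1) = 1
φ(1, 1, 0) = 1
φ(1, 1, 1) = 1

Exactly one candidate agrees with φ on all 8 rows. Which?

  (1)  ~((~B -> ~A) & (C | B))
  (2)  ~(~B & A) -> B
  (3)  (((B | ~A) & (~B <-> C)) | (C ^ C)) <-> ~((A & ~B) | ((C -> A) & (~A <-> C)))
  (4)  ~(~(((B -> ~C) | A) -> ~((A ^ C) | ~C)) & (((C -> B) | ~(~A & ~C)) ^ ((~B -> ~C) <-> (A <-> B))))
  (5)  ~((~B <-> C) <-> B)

(1) fails at (0,0,0): the formula yields 1, φ is 0.
(3) fails at (0,0,1): the formula yields 1, φ is 0.
(4) fails at (0,0,0): the formula yields 1, φ is 0.
(5) fails at (0,0,1): the formula yields 1, φ is 0.
Only (2) survives; checking it on all 8 rows confirms it matches φ.

2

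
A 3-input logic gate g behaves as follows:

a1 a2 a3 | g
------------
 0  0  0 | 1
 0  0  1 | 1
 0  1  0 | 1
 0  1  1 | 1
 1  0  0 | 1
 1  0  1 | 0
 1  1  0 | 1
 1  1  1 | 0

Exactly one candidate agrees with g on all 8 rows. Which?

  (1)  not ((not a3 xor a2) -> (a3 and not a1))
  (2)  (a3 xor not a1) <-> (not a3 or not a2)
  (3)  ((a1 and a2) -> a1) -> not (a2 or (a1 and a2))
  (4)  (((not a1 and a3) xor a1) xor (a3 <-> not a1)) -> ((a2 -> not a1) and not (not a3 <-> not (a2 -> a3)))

4

(1) fails at (0,0,1): the formula yields 0, g is 1.
(2) fails at (0,0,1): the formula yields 0, g is 1.
(3) fails at (0,1,0): the formula yields 0, g is 1.
Only (4) survives; checking it on all 8 rows confirms it matches g.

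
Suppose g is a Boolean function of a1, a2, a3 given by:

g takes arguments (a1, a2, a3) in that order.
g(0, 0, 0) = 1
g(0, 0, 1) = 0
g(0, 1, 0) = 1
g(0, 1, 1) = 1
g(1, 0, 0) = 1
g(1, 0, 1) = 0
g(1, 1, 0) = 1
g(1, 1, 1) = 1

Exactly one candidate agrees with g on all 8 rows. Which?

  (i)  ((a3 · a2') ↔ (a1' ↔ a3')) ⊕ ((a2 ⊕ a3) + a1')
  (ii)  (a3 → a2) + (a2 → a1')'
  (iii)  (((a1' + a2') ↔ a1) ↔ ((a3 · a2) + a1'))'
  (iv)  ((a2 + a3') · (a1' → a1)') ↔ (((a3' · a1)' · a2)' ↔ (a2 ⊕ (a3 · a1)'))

(i) fails at (0,0,1): the formula yields 1, g is 0.
(iii) fails at (0,0,1): the formula yields 1, g is 0.
(iv) fails at (1,0,0): the formula yields 0, g is 1.
That leaves (ii). Evaluating it on every row reproduces the table of g exactly.

ii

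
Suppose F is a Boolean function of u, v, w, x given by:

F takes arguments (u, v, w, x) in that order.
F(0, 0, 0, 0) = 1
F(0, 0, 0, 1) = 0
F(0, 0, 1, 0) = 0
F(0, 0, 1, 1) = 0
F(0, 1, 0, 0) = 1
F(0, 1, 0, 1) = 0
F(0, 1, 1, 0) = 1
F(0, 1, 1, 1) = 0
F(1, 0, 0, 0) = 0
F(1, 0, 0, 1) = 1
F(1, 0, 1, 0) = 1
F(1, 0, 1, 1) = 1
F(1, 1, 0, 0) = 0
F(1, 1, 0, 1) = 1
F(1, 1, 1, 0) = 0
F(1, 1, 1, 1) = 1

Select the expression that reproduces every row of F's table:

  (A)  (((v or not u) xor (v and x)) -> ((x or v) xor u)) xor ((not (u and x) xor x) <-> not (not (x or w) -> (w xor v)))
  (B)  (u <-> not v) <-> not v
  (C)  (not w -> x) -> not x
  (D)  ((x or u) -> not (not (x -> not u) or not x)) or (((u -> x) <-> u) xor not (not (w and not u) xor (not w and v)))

(B): at (0,0,0,0) it gives 0, but F = 1 — eliminated.
(C): at (0,0,1,0) it gives 1, but F = 0 — eliminated.
(D): at (0,0,0,1) it gives 1, but F = 0 — eliminated.
Only (A) survives; checking it on all 16 rows confirms it matches F.

A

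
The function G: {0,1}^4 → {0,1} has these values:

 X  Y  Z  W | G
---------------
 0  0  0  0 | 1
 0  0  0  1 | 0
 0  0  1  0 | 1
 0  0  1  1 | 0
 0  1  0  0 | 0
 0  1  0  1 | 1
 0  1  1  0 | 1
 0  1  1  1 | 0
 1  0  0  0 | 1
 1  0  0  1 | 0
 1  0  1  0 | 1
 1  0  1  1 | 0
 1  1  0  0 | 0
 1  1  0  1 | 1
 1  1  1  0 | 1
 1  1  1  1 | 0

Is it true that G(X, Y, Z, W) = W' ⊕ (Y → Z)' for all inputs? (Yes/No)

Yes

Evaluate W' ⊕ (Y → Z)' on each row and compare to G:
  X=0, Y=0, Z=0, W=0: formula gives 1, G = 1 ✓
  X=0, Y=0, Z=0, W=1: formula gives 0, G = 0 ✓
  X=0, Y=0, Z=1, W=0: formula gives 1, G = 1 ✓
  X=0, Y=0, Z=1, W=1: formula gives 0, G = 0 ✓
  …and likewise for the remaining 12 rows.
Every row agrees, so the formula is equivalent.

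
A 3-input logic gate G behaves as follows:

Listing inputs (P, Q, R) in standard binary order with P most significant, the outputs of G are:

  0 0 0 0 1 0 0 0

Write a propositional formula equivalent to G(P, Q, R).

G(P, Q, R) = (P ∧ ¬Q) ∧ ¬R

Only row (1,0,0) gives 1. That row's minterm P·¬Q·¬R is G directly.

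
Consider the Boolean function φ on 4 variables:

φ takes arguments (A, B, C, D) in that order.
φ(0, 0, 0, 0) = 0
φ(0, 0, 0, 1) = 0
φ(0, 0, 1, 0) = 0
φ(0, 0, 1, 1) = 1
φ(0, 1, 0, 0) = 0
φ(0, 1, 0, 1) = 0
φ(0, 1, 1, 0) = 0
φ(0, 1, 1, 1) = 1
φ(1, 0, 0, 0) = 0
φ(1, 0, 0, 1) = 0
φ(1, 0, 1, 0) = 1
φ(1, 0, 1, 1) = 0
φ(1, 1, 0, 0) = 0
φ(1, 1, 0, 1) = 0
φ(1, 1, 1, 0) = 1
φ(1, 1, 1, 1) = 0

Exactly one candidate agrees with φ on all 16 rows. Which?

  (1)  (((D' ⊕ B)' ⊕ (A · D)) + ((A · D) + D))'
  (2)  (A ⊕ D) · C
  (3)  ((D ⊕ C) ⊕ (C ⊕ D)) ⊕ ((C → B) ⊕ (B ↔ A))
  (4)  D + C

(1): at (0,0,0,0) it gives 1, but φ = 0 — eliminated.
(3): at (0,0,1,0) it gives 1, but φ = 0 — eliminated.
(4): at (0,0,0,1) it gives 1, but φ = 0 — eliminated.
That leaves (2). Evaluating it on every row reproduces the table of φ exactly.

2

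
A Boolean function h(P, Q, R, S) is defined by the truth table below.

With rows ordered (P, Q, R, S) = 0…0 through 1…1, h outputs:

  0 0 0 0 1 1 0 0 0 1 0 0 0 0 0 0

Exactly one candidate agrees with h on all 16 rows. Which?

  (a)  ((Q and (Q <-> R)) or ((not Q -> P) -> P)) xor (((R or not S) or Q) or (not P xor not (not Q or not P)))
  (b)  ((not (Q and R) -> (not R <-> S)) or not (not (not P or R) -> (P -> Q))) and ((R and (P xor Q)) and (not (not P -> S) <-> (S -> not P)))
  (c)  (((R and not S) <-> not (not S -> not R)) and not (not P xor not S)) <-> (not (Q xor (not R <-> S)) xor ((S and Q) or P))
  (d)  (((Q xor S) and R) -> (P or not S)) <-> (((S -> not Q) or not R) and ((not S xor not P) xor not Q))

(b) fails at (0,1,0,0): the formula yields 0, h is 1.
(c) fails at (0,0,0,0): the formula yields 1, h is 0.
(d) fails at (0,0,0,0): the formula yields 1, h is 0.
That leaves (a). Evaluating it on every row reproduces the table of h exactly.

a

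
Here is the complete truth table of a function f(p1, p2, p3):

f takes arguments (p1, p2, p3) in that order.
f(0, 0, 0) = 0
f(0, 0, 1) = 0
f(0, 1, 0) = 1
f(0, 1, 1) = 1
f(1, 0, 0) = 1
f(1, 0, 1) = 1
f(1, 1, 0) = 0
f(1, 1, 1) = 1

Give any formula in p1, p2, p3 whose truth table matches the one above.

There are just 3 zero rows: (0,0,0), (0,0,1), (1,1,0). Their minterms are ¬p1·¬p2·¬p3, ¬p1·¬p2·p3, p1·p2·¬p3; the OR of those covers precisely the 0-outputs, and negating it yields f.

f(p1, p2, p3) = ¬((((¬p1 ∧ ¬p2) ∧ ¬p3) ∨ ((¬p1 ∧ ¬p2) ∧ p3)) ∨ ((p1 ∧ p2) ∧ ¬p3))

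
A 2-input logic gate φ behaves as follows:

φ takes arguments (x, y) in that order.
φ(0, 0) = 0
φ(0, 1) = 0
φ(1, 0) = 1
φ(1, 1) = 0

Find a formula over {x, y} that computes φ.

φ(x, y) = x and not y

1 only at (1,0): x AND NOT y.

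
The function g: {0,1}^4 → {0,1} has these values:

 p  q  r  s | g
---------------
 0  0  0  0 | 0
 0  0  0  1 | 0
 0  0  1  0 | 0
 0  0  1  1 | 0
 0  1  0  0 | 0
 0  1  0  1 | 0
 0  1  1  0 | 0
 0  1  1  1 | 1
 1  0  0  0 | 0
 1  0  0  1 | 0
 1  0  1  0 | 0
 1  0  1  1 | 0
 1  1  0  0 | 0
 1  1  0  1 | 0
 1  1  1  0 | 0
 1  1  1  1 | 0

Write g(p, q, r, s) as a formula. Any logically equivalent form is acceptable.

g(p, q, r, s) = ((not p and q) and r) and s

Only row (0,1,1,1) gives 1. That row's minterm ¬p·q·r·s is g directly.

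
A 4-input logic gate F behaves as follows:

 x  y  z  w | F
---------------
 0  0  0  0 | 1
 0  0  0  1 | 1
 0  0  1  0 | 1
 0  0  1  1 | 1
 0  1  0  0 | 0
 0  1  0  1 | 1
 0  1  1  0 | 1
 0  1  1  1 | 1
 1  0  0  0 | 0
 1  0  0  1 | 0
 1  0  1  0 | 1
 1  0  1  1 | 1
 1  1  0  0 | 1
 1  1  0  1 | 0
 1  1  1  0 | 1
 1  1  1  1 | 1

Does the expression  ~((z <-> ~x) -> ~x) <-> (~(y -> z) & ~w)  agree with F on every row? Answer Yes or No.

Evaluate ~((z <-> ~x) -> ~x) <-> (~(y -> z) & ~w) on each row and compare to F:
  x=0, y=0, z=0, w=0: formula gives 1, F = 1 ✓
  x=0, y=0, z=0, w=1: formula gives 1, F = 1 ✓
  x=0, y=0, z=1, w=0: formula gives 1, F = 1 ✓
  x=0, y=0, z=1, w=1: formula gives 1, F = 1 ✓
  … (the remaining 12 rows also agree.)
No disagreement on any input; they are logically equivalent.

Yes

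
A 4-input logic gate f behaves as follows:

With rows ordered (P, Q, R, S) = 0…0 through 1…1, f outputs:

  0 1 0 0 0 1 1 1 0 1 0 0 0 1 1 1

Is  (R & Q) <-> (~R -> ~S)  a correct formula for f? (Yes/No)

Yes

Check the formula against f row by row:
  P=0, Q=0, R=0, S=0: formula gives 0, f = 0 ✓
  P=0, Q=0, R=0, S=1: formula gives 1, f = 1 ✓
  P=0, Q=0, R=1, S=0: formula gives 0, f = 0 ✓
  P=0, Q=0, R=1, S=1: formula gives 0, f = 0 ✓
  … (the remaining 12 rows also agree.)
All 16 rows match — the expression computes f exactly.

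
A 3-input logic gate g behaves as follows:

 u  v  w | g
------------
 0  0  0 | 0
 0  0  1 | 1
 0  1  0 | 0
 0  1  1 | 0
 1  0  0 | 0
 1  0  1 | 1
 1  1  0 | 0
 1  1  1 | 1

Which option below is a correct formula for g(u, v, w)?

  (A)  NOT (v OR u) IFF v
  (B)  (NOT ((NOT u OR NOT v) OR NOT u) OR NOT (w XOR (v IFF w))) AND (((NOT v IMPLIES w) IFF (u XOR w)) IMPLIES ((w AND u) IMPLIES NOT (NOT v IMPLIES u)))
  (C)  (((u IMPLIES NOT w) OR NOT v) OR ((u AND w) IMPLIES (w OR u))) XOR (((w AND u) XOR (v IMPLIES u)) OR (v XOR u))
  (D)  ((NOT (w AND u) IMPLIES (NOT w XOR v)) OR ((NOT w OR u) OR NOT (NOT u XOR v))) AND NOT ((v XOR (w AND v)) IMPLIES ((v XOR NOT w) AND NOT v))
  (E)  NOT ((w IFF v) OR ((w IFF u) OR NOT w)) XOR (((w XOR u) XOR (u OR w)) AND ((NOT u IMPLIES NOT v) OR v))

E

(A) fails at (0,0,1): the formula yields 0, g is 1.
(B) fails at (0,0,1): the formula yields 0, g is 1.
(C) fails at (0,0,1): the formula yields 0, g is 1.
(D) fails at (0,0,1): the formula yields 0, g is 1.
That leaves (E). Evaluating it on every row reproduces the table of g exactly.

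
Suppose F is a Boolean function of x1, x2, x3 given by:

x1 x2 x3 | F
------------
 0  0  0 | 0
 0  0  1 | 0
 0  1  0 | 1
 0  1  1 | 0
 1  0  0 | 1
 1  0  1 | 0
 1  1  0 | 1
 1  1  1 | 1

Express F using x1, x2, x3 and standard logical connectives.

F(x1, x2, x3) = ((((x1' · x2) · x3') + ((x1 · x2') · x3')) + ((x1 · x2) · x3')) + ((x1 · x2) · x3)

F=1 on 4 inputs: (0,1,0), (1,0,0), (1,1,0), (1,1,1). Reading each as a conjunction of literals (¬x1·x2·¬x3, x1·¬x2·¬x3, x1·x2·¬x3, x1·x2·x3) and taking the OR gives the canonical DNF.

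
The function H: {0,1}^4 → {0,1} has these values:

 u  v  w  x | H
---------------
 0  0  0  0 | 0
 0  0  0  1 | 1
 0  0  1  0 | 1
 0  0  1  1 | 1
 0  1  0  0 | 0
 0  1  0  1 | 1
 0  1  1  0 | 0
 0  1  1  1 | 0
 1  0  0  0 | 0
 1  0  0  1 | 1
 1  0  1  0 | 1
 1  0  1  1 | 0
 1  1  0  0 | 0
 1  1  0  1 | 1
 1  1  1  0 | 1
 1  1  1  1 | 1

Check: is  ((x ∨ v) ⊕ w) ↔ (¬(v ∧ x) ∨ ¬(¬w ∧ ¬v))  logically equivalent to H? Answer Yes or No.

Evaluate ((x ∨ v) ⊕ w) ↔ (¬(v ∧ x) ∨ ¬(¬w ∧ ¬v)) on each row and compare to H:
  u=0, v=0, w=0, x=0: formula gives 0, H = 0 ✓
  u=0, v=0, w=0, x=1: formula gives 1, H = 1 ✓
  u=0, v=0, w=1, x=0: formula gives 1, H = 1 ✓
  u=0, v=0, w=1, x=1: formula gives 0, but H = 1 ✗
A single disagreement suffices: at (0,0,1,1) they differ, so the formula does not compute H.

No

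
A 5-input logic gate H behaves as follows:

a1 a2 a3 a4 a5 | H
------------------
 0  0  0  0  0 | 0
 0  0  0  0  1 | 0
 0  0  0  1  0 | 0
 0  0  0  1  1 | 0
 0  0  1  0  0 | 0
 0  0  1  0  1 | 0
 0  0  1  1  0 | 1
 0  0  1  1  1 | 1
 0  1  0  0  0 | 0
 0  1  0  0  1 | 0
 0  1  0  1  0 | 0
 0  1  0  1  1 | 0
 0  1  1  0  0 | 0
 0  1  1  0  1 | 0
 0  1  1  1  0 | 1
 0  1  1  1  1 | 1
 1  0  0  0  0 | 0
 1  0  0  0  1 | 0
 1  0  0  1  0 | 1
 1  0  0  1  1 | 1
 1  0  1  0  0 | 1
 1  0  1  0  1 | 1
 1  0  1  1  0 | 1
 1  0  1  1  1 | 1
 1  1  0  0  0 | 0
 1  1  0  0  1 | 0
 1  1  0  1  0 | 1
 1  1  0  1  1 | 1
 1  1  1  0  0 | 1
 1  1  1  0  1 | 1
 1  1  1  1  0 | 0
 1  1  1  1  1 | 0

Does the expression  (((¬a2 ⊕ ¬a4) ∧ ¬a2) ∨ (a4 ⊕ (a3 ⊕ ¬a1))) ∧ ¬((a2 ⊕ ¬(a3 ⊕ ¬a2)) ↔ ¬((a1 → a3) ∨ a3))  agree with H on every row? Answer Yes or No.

Yes

Test each input against both H and the formula:
  a1=0, a2=0, a3=0, a4=0, a5=0: formula gives 0, H = 0 ✓
  a1=0, a2=0, a3=0, a4=0, a5=1: formula gives 0, H = 0 ✓
  a1=0, a2=0, a3=0, a4=1, a5=0: formula gives 0, H = 0 ✓
  a1=0, a2=0, a3=0, a4=1, a5=1: formula gives 0, H = 0 ✓
  … (the remaining 28 rows also agree.)
All 32 rows match — the expression computes H exactly.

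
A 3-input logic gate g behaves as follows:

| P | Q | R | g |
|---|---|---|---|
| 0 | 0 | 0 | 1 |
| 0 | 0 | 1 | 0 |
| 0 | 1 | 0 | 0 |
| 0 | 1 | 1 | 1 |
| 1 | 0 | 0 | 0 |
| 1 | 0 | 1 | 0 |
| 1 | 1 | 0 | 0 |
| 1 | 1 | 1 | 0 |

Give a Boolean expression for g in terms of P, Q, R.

g(P, Q, R) = ((P' · Q') · R') + ((P' · Q) · R)

Collect the rows where g=1 — (0,0,0), (0,1,1) — and write one minterm per row: ¬P·¬Q·¬R, ¬P·Q·R. Their union (logical OR) reproduces the table exactly.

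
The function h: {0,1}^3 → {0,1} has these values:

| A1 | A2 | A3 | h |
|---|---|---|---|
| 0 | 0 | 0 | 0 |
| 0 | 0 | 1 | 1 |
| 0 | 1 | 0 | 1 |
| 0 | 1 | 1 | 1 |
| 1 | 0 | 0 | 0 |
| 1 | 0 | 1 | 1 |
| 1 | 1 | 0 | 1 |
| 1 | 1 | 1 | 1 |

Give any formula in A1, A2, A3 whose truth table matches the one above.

There are just 2 zero rows: (0,0,0), (1,0,0). Their minterms are ¬A1·¬A2·¬A3, A1·¬A2·¬A3; the OR of those covers precisely the 0-outputs, and negating it yields h.

h(A1, A2, A3) = not (((not A1 and not A2) and not A3) or ((A1 and not A2) and not A3))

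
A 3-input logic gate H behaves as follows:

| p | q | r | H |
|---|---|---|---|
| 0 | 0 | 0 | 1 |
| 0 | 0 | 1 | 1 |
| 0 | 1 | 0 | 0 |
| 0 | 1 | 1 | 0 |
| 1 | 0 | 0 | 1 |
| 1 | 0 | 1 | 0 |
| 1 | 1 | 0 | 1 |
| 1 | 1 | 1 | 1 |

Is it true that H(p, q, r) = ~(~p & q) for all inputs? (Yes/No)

Evaluate ~(~p & q) on each row and compare to H:
  p=0, q=0, r=0: formula gives 1, H = 1 ✓
  p=0, q=0, r=1: formula gives 1, H = 1 ✓
  p=0, q=1, r=0: formula gives 0, H = 0 ✓
  p=0, q=1, r=1: formula gives 0, H = 0 ✓
  p=1, q=0, r=0: formula gives 1, H = 1 ✓
  p=1, q=0, r=1: formula gives 1, but H = 0 ✗
Row (1,0,1) is a counterexample, so the formula is not equivalent to H.

No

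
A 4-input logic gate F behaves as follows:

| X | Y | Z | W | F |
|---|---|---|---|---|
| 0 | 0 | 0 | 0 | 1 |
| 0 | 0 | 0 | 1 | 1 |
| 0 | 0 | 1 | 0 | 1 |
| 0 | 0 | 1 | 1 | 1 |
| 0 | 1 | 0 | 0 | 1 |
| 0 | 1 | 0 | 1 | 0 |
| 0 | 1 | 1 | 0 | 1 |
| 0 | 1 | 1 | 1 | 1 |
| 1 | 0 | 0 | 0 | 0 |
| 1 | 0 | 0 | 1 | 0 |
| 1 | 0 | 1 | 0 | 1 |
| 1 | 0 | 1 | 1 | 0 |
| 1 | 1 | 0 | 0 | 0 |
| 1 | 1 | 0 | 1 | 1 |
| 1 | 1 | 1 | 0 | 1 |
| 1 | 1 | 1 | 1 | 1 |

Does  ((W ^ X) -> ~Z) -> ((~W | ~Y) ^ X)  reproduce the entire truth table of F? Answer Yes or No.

Check the formula against F row by row:
  X=0, Y=0, Z=0, W=0: formula gives 1, F = 1 ✓
  X=0, Y=0, Z=0, W=1: formula gives 1, F = 1 ✓
  X=0, Y=0, Z=1, W=0: formula gives 1, F = 1 ✓
  X=0, Y=0, Z=1, W=1: formula gives 1, F = 1 ✓
  …and likewise for the remaining 12 rows.
All 16 rows match — the expression computes F exactly.

Yes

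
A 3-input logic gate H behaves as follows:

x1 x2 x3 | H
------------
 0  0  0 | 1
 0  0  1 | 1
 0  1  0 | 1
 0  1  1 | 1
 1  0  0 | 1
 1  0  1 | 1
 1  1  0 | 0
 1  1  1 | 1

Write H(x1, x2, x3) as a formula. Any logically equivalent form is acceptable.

Only row (1,1,0) gives 0. So H is 1 everywhere except there — the complement of the minterm x1·x2·¬x3.

H(x1, x2, x3) = not ((x1 and x2) and not x3)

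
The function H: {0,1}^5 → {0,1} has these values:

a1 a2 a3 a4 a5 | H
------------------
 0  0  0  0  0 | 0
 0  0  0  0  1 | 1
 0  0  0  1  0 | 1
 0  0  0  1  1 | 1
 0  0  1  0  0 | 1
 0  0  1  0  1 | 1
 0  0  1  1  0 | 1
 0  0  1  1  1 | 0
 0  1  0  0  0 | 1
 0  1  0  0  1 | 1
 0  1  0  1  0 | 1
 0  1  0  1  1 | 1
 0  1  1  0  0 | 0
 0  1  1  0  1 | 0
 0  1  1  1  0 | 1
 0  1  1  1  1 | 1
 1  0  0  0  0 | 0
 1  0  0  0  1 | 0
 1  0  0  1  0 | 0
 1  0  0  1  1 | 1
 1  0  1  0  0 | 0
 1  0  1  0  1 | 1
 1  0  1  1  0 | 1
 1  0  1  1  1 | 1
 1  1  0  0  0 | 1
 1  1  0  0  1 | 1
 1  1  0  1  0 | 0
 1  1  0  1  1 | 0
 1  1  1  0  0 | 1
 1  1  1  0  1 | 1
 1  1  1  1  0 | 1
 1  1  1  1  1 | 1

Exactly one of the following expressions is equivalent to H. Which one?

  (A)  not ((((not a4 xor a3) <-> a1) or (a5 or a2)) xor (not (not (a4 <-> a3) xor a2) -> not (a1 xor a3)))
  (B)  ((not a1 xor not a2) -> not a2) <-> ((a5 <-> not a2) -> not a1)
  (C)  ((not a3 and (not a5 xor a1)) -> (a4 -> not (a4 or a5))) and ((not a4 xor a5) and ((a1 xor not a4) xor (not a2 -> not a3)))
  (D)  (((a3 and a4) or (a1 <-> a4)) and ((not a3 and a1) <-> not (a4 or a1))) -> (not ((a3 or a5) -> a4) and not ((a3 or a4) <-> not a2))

A

(B) fails at (0,0,0,0,0): the formula yields 1, H is 0.
(C) fails at (0,0,0,0,1): the formula yields 0, H is 1.
(D) fails at (0,0,0,0,0): the formula yields 1, H is 0.
Only (A) survives; checking it on all 32 rows confirms it matches H.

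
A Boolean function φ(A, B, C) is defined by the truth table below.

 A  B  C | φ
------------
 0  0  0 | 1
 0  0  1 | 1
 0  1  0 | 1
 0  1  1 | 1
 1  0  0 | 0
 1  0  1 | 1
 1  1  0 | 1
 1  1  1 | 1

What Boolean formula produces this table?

φ(A, B, C) = NOT ((A AND NOT B) AND NOT C)

φ is 0 on exactly one input, (1,0,0), whose minterm is A·¬B·¬C. So φ is the negation of that single conjunction.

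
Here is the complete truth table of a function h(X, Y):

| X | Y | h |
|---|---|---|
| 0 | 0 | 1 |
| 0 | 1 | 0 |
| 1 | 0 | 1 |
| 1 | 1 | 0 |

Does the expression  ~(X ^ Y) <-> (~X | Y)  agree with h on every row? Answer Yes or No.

Evaluate ~(X ^ Y) <-> (~X | Y) on each row and compare to h:
  X=0, Y=0: formula gives 1, h = 1 ✓
  X=0, Y=1: formula gives 0, h = 0 ✓
  X=1, Y=0: formula gives 1, h = 1 ✓
  X=1, Y=1: formula gives 1, but h = 0 ✗
A single disagreement suffices: at (1,1) they differ, so the formula does not compute h.

No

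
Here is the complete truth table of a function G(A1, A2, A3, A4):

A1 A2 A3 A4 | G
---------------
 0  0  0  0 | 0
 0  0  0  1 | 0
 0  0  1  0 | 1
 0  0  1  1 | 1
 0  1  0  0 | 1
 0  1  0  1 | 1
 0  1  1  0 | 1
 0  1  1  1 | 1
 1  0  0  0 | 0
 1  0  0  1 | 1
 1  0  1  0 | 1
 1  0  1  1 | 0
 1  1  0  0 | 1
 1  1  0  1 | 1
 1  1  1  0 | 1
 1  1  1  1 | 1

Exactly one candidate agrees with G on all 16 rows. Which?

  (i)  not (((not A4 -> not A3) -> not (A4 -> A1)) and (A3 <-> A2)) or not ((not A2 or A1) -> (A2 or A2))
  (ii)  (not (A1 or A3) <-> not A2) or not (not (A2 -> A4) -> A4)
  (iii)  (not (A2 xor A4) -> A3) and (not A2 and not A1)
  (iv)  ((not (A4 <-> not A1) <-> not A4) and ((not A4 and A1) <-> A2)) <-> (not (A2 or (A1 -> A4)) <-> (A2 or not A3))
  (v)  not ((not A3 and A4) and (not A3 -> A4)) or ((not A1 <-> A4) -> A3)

(i): at (0,0,0,0) it gives 1, but G = 0 — eliminated.
(ii): at (0,0,0,0) it gives 1, but G = 0 — eliminated.
(iii): at (0,0,0,1) it gives 1, but G = 0 — eliminated.
(v): at (0,0,0,0) it gives 1, but G = 0 — eliminated.
That leaves (iv). Evaluating it on every row reproduces the table of G exactly.

iv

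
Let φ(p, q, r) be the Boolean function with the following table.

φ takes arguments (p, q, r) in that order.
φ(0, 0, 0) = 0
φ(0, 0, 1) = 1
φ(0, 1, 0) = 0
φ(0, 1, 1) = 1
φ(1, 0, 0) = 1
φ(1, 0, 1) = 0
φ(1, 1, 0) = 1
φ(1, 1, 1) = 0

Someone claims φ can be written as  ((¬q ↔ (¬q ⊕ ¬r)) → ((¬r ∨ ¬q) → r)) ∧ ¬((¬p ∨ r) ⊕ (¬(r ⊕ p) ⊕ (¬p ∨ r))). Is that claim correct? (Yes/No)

Yes

Test each input against both φ and the formula:
  p=0, q=0, r=0: formula gives 0, φ = 0 ✓
  p=0, q=0, r=1: formula gives 1, φ = 1 ✓
  p=0, q=1, r=0: formula gives 0, φ = 0 ✓
  p=0, q=1, r=1: formula gives 1, φ = 1 ✓
  p=1, q=0, r=0: formula gives 1, φ = 1 ✓
  … (the remaining 3 rows also agree.)
Every row agrees, so the formula is equivalent.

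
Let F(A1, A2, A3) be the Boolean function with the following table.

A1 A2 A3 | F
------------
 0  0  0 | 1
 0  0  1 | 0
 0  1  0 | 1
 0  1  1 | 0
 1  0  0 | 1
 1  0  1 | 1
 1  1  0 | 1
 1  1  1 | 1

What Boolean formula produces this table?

There are just 2 zero rows: (0,0,1), (0,1,1). Their minterms are ¬A1·¬A2·A3, ¬A1·A2·A3; the OR of those covers precisely the 0-outputs, and negating it yields F.

F(A1, A2, A3) = ~(((~A1 & ~A2) & A3) | ((~A1 & A2) & A3))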